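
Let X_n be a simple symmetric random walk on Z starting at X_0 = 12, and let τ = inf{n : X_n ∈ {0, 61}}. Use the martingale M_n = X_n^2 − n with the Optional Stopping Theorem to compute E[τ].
E[τ] = 588

M_n = X_n^2 − n is a martingale (since E[X_{n+1}^2 | F_n] = X_n^2 + 1). By OST (τ has finite mean in a bounded region), E[M_τ] = E[M_0] = X_0^2 − 0 = 12^2 = 144. Also E[M_τ] = E[X_τ^2] − E[τ]. The walk exits at 0 or 61, with P(hit 61 first) = 12/61, so E[X_τ^2] = 61^2 · 12/61 + 0 = 732. Thus E[τ] = E[X_τ^2] − E[M_τ] = 732 − 144 = 588 = 12(61 − 12) = 588.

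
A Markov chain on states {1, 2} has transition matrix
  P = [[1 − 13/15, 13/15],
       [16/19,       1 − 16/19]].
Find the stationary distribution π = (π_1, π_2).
π_1 = 240/487, π_2 = 247/487

Solve πP = π with π_1 + π_2 = 1. From πP = π: π_1 · (1 − 13/15) + π_2 · 16/19 = π_1 ⇒ π_2 · 16/19 = π_1 · 13/15 ⇒ π_2/π_1 = (13/15)/(16/19) = 247/240. Together with π_1 + π_2 = 1:
  π_1 = (16/19)/(13/15 + 16/19) = (16/19)/(487/285) = 240/487,
  π_2 = (13/15)/(13/15 + 16/19) = (13/15)/(487/285) = 247/487.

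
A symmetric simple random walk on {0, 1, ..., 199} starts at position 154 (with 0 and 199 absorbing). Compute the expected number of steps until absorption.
E[τ | X_0 = 154] = 6930

Let v_k = E[τ | X_0 = k]. Boundary: v_0 = v_199 = 0. Recurrence: v_k = 1 + (v_{k-1} + v_{k+1})/2 for 1 ≤ k ≤ 198. The particular solution to v_k − (v_{k-1} + v_{k+1})/2 = 1 is v_k = −k^2. Adding homogeneous solution A + B k and matching boundaries gives v_k = k (199 − k). Substituting k = 154: v_154 = 154 · 45 = 6930.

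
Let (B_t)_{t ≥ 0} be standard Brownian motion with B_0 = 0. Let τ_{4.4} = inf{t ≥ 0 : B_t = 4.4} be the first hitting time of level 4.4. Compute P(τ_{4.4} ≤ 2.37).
P(τ_{4.4} ≤ 2.37) = 2(1 − Φ(4.4/√2.37)) = 2(1 − Φ(2.8581)) ≈ 0.0043

By the reflection principle for standard BM, P(τ_b ≤ t) = 2 · P(B_t ≥ b). Since B_t ~ N(0, t), P(B_t ≥ 4.4) = 1 − Φ(4.4/√t) = 1 − Φ(4.4/√2.37) = 1 − Φ(2.8581) ≈ 0.00213. Doubling: P(τ_{4.4} ≤ 2.37) ≈ 2 · 0.00213 = 0.00426 ≈ 0.0043.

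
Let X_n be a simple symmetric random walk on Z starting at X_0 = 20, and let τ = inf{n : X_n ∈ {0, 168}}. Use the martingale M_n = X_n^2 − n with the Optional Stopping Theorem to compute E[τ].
E[τ] = 2960

M_n = X_n^2 − n is a martingale (since E[X_{n+1}^2 | F_n] = X_n^2 + 1). By OST (τ has finite mean in a bounded region), E[M_τ] = E[M_0] = X_0^2 − 0 = 20^2 = 400. Also E[M_τ] = E[X_τ^2] − E[τ]. The walk exits at 0 or 168, with P(hit 168 first) = 20/168, so E[X_τ^2] = 168^2 · 20/168 + 0 = 3360. Thus E[τ] = E[X_τ^2] − E[M_τ] = 3360 − 400 = 2960 = 20(168 − 20) = 2960.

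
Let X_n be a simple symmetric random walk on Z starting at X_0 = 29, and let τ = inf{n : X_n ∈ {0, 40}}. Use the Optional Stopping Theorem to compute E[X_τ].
E[X_τ] = 29

X_n is a martingale and τ is a bounded-mean stopping time (indeed τ is finite a.s. with bounded expectation since the walk is in a bounded region). By the OST, E[X_τ] = E[X_0] = 29. Equivalently: E[X_τ] = 40 · P(hit 40 first) + 0 · P(hit 0 first) = 40 · (29/40) = 29.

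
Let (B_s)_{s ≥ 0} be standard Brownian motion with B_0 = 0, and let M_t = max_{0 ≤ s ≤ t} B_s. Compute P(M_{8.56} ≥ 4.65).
P(M_{8.56} ≥ 4.65) = 2·P(B_{8.56} ≥ 4.65) = 2(1 − Φ(4.65/√8.56)) ≈ 0.1120

By the reflection principle for Brownian motion, P(M_t ≥ a) = 2 · P(B_t ≥ a) for a ≥ 0. Since B_t ~ N(0, t), P(B_t ≥ 4.65) = 1 − Φ(4.65/√t) = 1 − Φ(4.65/√8.56) = 1 − Φ(1.5893). So
  P(M_{8.56} ≥ 4.65) = 2(1 − Φ(1.5893)) ≈ 0.1120.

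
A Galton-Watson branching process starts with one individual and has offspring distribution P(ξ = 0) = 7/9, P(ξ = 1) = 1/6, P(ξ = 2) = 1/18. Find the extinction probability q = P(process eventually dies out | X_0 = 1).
q = 1

Mean offspring μ = 0·7/9 + 1·1/6 + 2·1/18 = 5/18 ≤ 1. For μ ≤ 1 with offspring not concentrated at 1, the Galton-Watson process goes extinct almost surely, so q = 1.
(Algebraic check: The pgf is f(s) = 7/9 + 1/6·s + 1/18·s². The extinction probability q is the smallest fixed point of f in [0, 1]. Setting s = f(s):
  1/18·s² + (1/6 − 1)·s + 7/9 = 0
  1/18·s² − (7/9 + 1/18)·s + 7/9 = 0
which factors as (s − 1)·(1/18·s − 7/9) = 0, giving roots s = 1 and s = (7/9)/(1/18) = 14. Since 14 ≥ 1, the smallest root in [0, 1] is s = 1.)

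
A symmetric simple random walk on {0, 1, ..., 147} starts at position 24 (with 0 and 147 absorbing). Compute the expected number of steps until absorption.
E[τ | X_0 = 24] = 2952

Let v_k = E[τ | X_0 = k]. Boundary: v_0 = v_147 = 0. Recurrence: v_k = 1 + (v_{k-1} + v_{k+1})/2 for 1 ≤ k ≤ 146. The particular solution to v_k − (v_{k-1} + v_{k+1})/2 = 1 is v_k = −k^2. Adding homogeneous solution A + B k and matching boundaries gives v_k = k (147 − k). Substituting k = 24: v_24 = 24 · 123 = 2952.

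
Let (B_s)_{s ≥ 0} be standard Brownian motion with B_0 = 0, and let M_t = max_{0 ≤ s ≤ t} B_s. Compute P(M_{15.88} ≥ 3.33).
P(M_{15.88} ≥ 3.33) = 2·P(B_{15.88} ≥ 3.33) = 2(1 − Φ(3.33/√15.88)) ≈ 0.4034

By the reflection principle for Brownian motion, P(M_t ≥ a) = 2 · P(B_t ≥ a) for a ≥ 0. Since B_t ~ N(0, t), P(B_t ≥ 3.33) = 1 − Φ(3.33/√t) = 1 − Φ(3.33/√15.88) = 1 − Φ(0.8356). So
  P(M_{15.88} ≥ 3.33) = 2(1 − Φ(0.8356)) ≈ 0.4034.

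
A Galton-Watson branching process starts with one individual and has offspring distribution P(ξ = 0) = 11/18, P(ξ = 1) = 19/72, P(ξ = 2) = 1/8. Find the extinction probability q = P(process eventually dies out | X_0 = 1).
q = 1

Mean offspring μ = 0·11/18 + 1·19/72 + 2·1/8 = 37/72 ≤ 1. For μ ≤ 1 with offspring not concentrated at 1, the Galton-Watson process goes extinct almost surely, so q = 1.
(Algebraic check: The pgf is f(s) = 11/18 + 19/72·s + 1/8·s². The extinction probability q is the smallest fixed point of f in [0, 1]. Setting s = f(s):
  1/8·s² + (19/72 − 1)·s + 11/18 = 0
  1/8·s² − (11/18 + 1/8)·s + 11/18 = 0
which factors as (s − 1)·(1/8·s − 11/18) = 0, giving roots s = 1 and s = (11/18)/(1/8) = 44/9. Since 44/9 ≥ 1, the smallest root in [0, 1] is s = 1.)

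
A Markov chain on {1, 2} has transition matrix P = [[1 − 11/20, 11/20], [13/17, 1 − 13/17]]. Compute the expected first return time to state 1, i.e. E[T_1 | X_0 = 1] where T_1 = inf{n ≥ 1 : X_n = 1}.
E[T_1 | X_0 = 1] = 1/π_1 = 447/260

For an irreducible recurrent Markov chain with stationary distribution π, E[T_i | X_0 = i] = 1/π_i (Kac's formula). Here π_1 = (13/17)/(11/20 + 13/17) = (13/17)/(447/340) = 260/447, so E[T_1 | X_0 = 1] = 1/π_1 = (11/20 + 13/17)/(13/17) = (447/340)/(13/17) = 447/260.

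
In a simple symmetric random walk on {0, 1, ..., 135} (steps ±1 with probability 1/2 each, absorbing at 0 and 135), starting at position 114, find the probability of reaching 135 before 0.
P(hit 135 before 0) = 114/135 = 38/45

Let u_k = P(hit 135 before 0 | start at k). Then u_0 = 0, u_135 = 1, and u_k = u_{k-1}/2 + u_{k+1}/2 for 1 ≤ k ≤ 134. This harmonic recurrence is solved by u_k = k/135, giving u_114 = 114/135 = 38/45.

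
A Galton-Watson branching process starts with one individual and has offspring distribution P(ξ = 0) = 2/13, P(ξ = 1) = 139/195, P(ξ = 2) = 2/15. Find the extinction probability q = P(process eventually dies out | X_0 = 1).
q = 1

Mean offspring μ = 0·2/13 + 1·139/195 + 2·2/15 = 191/195 ≤ 1. For μ ≤ 1 with offspring not concentrated at 1, the Galton-Watson process goes extinct almost surely, so q = 1.
(Algebraic check: The pgf is f(s) = 2/13 + 139/195·s + 2/15·s². The extinction probability q is the smallest fixed point of f in [0, 1]. Setting s = f(s):
  2/15·s² + (139/195 − 1)·s + 2/13 = 0
  2/15·s² − (2/13 + 2/15)·s + 2/13 = 0
which factors as (s − 1)·(2/15·s − 2/13) = 0, giving roots s = 1 and s = (2/13)/(2/15) = 15/13. Since 15/13 ≥ 1, the smallest root in [0, 1] is s = 1.)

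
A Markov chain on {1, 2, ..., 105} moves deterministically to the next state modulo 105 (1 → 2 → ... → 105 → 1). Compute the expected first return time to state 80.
E[T_80 | X_0 = 80] = 105

The chain cycles deterministically, so starting at state 80 it returns in exactly 105 steps. Equivalently, the stationary distribution is uniform π_j = 1/105 for every state j, so by Kac's formula E[T_80] = 1/π_80 = 105.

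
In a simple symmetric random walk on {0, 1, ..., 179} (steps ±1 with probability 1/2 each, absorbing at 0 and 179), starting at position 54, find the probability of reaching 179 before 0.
P(hit 179 before 0) = 54/179

Let u_k = P(hit 179 before 0 | start at k). Then u_0 = 0, u_179 = 1, and u_k = u_{k-1}/2 + u_{k+1}/2 for 1 ≤ k ≤ 178. This harmonic recurrence is solved by u_k = k/179, giving u_54 = 54/179.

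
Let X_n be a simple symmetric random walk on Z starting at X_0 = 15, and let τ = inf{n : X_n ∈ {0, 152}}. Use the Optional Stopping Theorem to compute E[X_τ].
E[X_τ] = 15

X_n is a martingale and τ is a bounded-mean stopping time (indeed τ is finite a.s. with bounded expectation since the walk is in a bounded region). By the OST, E[X_τ] = E[X_0] = 15. Equivalently: E[X_τ] = 152 · P(hit 152 first) + 0 · P(hit 0 first) = 152 · (15/152) = 15.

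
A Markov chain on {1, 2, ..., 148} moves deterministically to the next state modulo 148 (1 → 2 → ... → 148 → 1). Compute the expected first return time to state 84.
E[T_84 | X_0 = 84] = 148

The chain cycles deterministically, so starting at state 84 it returns in exactly 148 steps. Equivalently, the stationary distribution is uniform π_j = 1/148 for every state j, so by Kac's formula E[T_84] = 1/π_84 = 148.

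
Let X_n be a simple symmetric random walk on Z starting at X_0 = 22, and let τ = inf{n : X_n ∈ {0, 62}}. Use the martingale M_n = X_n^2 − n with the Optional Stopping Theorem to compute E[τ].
E[τ] = 880

M_n = X_n^2 − n is a martingale (since E[X_{n+1}^2 | F_n] = X_n^2 + 1). By OST (τ has finite mean in a bounded region), E[M_τ] = E[M_0] = X_0^2 − 0 = 22^2 = 484. Also E[M_τ] = E[X_τ^2] − E[τ]. The walk exits at 0 or 62, with P(hit 62 first) = 22/62, so E[X_τ^2] = 62^2 · 22/62 + 0 = 1364. Thus E[τ] = E[X_τ^2] − E[M_τ] = 1364 − 484 = 880 = 22(62 − 22) = 880.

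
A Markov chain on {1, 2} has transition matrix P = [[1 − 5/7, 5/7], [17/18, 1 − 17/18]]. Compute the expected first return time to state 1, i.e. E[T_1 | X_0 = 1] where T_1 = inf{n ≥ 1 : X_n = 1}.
E[T_1 | X_0 = 1] = 1/π_1 = 209/119

For an irreducible recurrent Markov chain with stationary distribution π, E[T_i | X_0 = i] = 1/π_i (Kac's formula). Here π_1 = (17/18)/(5/7 + 17/18) = (17/18)/(209/126) = 119/209, so E[T_1 | X_0 = 1] = 1/π_1 = (5/7 + 17/18)/(17/18) = (209/126)/(17/18) = 209/119.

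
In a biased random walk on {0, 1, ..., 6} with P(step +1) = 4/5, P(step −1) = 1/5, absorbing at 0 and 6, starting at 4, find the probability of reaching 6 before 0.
P(hit 6 before 0) = (1 − (1/4)^4) / (1 − (1/4)^6) = 272/273

Let u_k denote P(reach 6 before 0 | start at k). Boundary: u_0 = 0, u_6 = 1. Recurrence: u_k = 4/5·u_{k+1} + 1/5·u_{k-1} for 1 ≤ k ≤ 5. Try u_k = A + B·r^k with r = q/p = (1/5)/(4/5) = 1/4. Substitution satisfies the recurrence; boundary conditions give:
  u_k = (1 − r^k) / (1 − r^N) = (1 − (1/4)^4) / (1 − (1/4)^6) = 272/273.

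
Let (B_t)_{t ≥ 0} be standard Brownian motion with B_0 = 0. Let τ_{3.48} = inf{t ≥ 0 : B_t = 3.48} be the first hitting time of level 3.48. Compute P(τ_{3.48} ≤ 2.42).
P(τ_{3.48} ≤ 2.42) = 2(1 − Φ(3.48/√2.42)) = 2(1 − Φ(2.2370)) ≈ 0.0253

By the reflection principle for standard BM, P(τ_b ≤ t) = 2 · P(B_t ≥ b). Since B_t ~ N(0, t), P(B_t ≥ 3.48) = 1 − Φ(3.48/√t) = 1 − Φ(3.48/√2.42) = 1 − Φ(2.2370) ≈ 0.01264. Doubling: P(τ_{3.48} ≤ 2.42) ≈ 2 · 0.01264 = 0.02528 ≈ 0.0253.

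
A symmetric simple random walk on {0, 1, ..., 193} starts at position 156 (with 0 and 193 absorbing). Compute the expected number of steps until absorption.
E[τ | X_0 = 156] = 5772

Let v_k = E[τ | X_0 = k]. Boundary: v_0 = v_193 = 0. Recurrence: v_k = 1 + (v_{k-1} + v_{k+1})/2 for 1 ≤ k ≤ 192. The particular solution to v_k − (v_{k-1} + v_{k+1})/2 = 1 is v_k = −k^2. Adding homogeneous solution A + B k and matching boundaries gives v_k = k (193 − k). Substituting k = 156: v_156 = 156 · 37 = 5772.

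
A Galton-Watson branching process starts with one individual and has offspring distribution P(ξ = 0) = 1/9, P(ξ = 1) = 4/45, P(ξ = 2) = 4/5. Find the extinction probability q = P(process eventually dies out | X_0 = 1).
q = 5/36

The pgf is f(s) = 1/9 + 4/45·s + 4/5·s². The extinction probability q is the smallest fixed point of f in [0, 1]. Setting s = f(s):
  4/5·s² + (4/45 − 1)·s + 1/9 = 0
  4/5·s² − (1/9 + 4/5)·s + 1/9 = 0
which factors as (s − 1)·(4/5·s − 1/9) = 0, giving roots s = 1 and s = (1/9)/(4/5) = 5/36.
Mean offspring μ = 4/45 + 2·4/5 = 76/45 > 1 (supercritical), so q < 1. The extinction probability is the smaller root: q = (1/9)/(4/5) = 5/36.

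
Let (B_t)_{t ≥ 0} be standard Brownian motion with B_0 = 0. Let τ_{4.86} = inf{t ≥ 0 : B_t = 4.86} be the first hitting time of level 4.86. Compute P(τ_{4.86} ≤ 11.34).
P(τ_{4.86} ≤ 11.34) = 2(1 − Φ(4.86/√11.34)) = 2(1 − Φ(1.4432)) ≈ 0.1490

By the reflection principle for standard BM, P(τ_b ≤ t) = 2 · P(B_t ≥ b). Since B_t ~ N(0, t), P(B_t ≥ 4.86) = 1 − Φ(4.86/√t) = 1 − Φ(4.86/√11.34) = 1 − Φ(1.4432) ≈ 0.07448. Doubling: P(τ_{4.86} ≤ 11.34) ≈ 2 · 0.07448 = 0.14896 ≈ 0.1490.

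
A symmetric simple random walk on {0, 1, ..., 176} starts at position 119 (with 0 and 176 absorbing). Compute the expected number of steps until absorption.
E[τ | X_0 = 119] = 6783

Let v_k = E[τ | X_0 = k]. Boundary: v_0 = v_176 = 0. Recurrence: v_k = 1 + (v_{k-1} + v_{k+1})/2 for 1 ≤ k ≤ 175. The particular solution to v_k − (v_{k-1} + v_{k+1})/2 = 1 is v_k = −k^2. Adding homogeneous solution A + B k and matching boundaries gives v_k = k (176 − k). Substituting k = 119: v_119 = 119 · 57 = 6783.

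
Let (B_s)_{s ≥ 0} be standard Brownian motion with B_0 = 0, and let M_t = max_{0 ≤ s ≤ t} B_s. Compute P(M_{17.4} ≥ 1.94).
P(M_{17.4} ≥ 1.94) = 2·P(B_{17.4} ≥ 1.94) = 2(1 − Φ(1.94/√17.4)) ≈ 0.6419

By the reflection principle for Brownian motion, P(M_t ≥ a) = 2 · P(B_t ≥ a) for a ≥ 0. Since B_t ~ N(0, t), P(B_t ≥ 1.94) = 1 − Φ(1.94/√t) = 1 − Φ(1.94/√17.4) = 1 − Φ(0.4651). So
  P(M_{17.4} ≥ 1.94) = 2(1 − Φ(0.4651)) ≈ 0.6419.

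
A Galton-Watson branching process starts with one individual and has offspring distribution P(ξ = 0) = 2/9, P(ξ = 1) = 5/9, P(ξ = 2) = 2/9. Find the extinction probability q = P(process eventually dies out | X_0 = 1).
q = 1

Mean offspring μ = 0·2/9 + 1·5/9 + 2·2/9 = 1 ≤ 1. For μ ≤ 1 with offspring not concentrated at 1, the Galton-Watson process goes extinct almost surely, so q = 1.
(Algebraic check: The pgf is f(s) = 2/9 + 5/9·s + 2/9·s². The extinction probability q is the smallest fixed point of f in [0, 1]. Setting s = f(s):
  2/9·s² + (5/9 − 1)·s + 2/9 = 0
  2/9·s² − (2/9 + 2/9)·s + 2/9 = 0
which factors as (s − 1)·(2/9·s − 2/9) = 0, giving roots s = 1 and s = (2/9)/(2/9) = 1. Since 1 ≥ 1, the smallest root in [0, 1] is s = 1.)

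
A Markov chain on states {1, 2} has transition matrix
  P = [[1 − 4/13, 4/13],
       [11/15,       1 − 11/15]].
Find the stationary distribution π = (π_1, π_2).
π_1 = 143/203, π_2 = 60/203

Solve πP = π with π_1 + π_2 = 1. From πP = π: π_1 · (1 − 4/13) + π_2 · 11/15 = π_1 ⇒ π_2 · 11/15 = π_1 · 4/13 ⇒ π_2/π_1 = (4/13)/(11/15) = 60/143. Together with π_1 + π_2 = 1:
  π_1 = (11/15)/(4/13 + 11/15) = (11/15)/(203/195) = 143/203,
  π_2 = (4/13)/(4/13 + 11/15) = (4/13)/(203/195) = 60/203.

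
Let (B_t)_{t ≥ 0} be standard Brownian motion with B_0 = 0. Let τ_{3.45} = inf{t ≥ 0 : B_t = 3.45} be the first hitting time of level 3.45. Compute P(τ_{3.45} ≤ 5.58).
P(τ_{3.45} ≤ 5.58) = 2(1 − Φ(3.45/√5.58)) = 2(1 − Φ(1.4605)) ≈ 0.1442

By the reflection principle for standard BM, P(τ_b ≤ t) = 2 · P(B_t ≥ b). Since B_t ~ N(0, t), P(B_t ≥ 3.45) = 1 − Φ(3.45/√t) = 1 − Φ(3.45/√5.58) = 1 − Φ(1.4605) ≈ 0.07208. Doubling: P(τ_{3.45} ≤ 5.58) ≈ 2 · 0.07208 = 0.14416 ≈ 0.1442.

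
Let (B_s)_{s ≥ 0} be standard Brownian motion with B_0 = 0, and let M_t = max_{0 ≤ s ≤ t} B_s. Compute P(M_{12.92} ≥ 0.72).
P(M_{12.92} ≥ 0.72) = 2·P(B_{12.92} ≥ 0.72) = 2(1 − Φ(0.72/√12.92)) ≈ 0.8412

By the reflection principle for Brownian motion, P(M_t ≥ a) = 2 · P(B_t ≥ a) for a ≥ 0. Since B_t ~ N(0, t), P(B_t ≥ 0.72) = 1 − Φ(0.72/√t) = 1 − Φ(0.72/√12.92) = 1 − Φ(0.2003). So
  P(M_{12.92} ≥ 0.72) = 2(1 − Φ(0.2003)) ≈ 0.8412.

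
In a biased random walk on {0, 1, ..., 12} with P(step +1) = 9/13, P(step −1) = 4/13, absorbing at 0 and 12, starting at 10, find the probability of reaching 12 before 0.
P(hit 12 before 0) = (1 − (4/9)^10) / (1 − (4/9)^12) = 4343763105/4344811681

Let u_k denote P(reach 12 before 0 | start at k). Boundary: u_0 = 0, u_12 = 1. Recurrence: u_k = 9/13·u_{k+1} + 4/13·u_{k-1} for 1 ≤ k ≤ 11. Try u_k = A + B·r^k with r = q/p = (4/13)/(9/13) = 4/9. Substitution satisfies the recurrence; boundary conditions give:
  u_k = (1 − r^k) / (1 − r^N) = (1 − (4/9)^10) / (1 − (4/9)^12) = 4343763105/4344811681.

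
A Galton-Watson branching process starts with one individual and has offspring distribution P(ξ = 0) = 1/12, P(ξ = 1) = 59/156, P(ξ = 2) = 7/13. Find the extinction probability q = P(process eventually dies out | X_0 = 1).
q = 13/84

The pgf is f(s) = 1/12 + 59/156·s + 7/13·s². The extinction probability q is the smallest fixed point of f in [0, 1]. Setting s = f(s):
  7/13·s² + (59/156 − 1)·s + 1/12 = 0
  7/13·s² − (1/12 + 7/13)·s + 1/12 = 0
which factors as (s − 1)·(7/13·s − 1/12) = 0, giving roots s = 1 and s = (1/12)/(7/13) = 13/84.
Mean offspring μ = 59/156 + 2·7/13 = 227/156 > 1 (supercritical), so q < 1. The extinction probability is the smaller root: q = (1/12)/(7/13) = 13/84.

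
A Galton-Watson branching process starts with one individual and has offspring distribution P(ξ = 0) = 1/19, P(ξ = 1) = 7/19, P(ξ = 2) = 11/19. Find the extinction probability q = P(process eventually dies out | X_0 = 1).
q = 1/11

The pgf is f(s) = 1/19 + 7/19·s + 11/19·s². The extinction probability q is the smallest fixed point of f in [0, 1]. Setting s = f(s):
  11/19·s² + (7/19 − 1)·s + 1/19 = 0
  11/19·s² − (1/19 + 11/19)·s + 1/19 = 0
which factors as (s − 1)·(11/19·s − 1/19) = 0, giving roots s = 1 and s = (1/19)/(11/19) = 1/11.
Mean offspring μ = 7/19 + 2·11/19 = 29/19 > 1 (supercritical), so q < 1. The extinction probability is the smaller root: q = (1/19)/(11/19) = 1/11.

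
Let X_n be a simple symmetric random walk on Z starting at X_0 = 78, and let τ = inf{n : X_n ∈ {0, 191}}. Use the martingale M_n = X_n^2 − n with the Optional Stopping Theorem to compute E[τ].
E[τ] = 8814

M_n = X_n^2 − n is a martingale (since E[X_{n+1}^2 | F_n] = X_n^2 + 1). By OST (τ has finite mean in a bounded region), E[M_τ] = E[M_0] = X_0^2 − 0 = 78^2 = 6084. Also E[M_τ] = E[X_τ^2] − E[τ]. The walk exits at 0 or 191, with P(hit 191 first) = 78/191, so E[X_τ^2] = 191^2 · 78/191 + 0 = 14898. Thus E[τ] = E[X_τ^2] − E[M_τ] = 14898 − 6084 = 8814 = 78(191 − 78) = 8814.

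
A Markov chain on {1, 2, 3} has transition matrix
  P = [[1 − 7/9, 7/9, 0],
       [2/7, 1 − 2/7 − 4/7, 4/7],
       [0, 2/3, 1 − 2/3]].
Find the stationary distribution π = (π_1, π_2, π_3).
π = (18/109, 49/109, 42/109)

This is a birth-death chain on three states, which satisfies detailed balance: π_1 · P_{12} = π_2 · P_{21} and π_2 · P_{23} = π_3 · P_{32}.
From π_1 · 7/9 = π_2 · 2/7: π_2/π_1 = (7/9)/(2/7) = 49/18.
From π_2 · 4/7 = π_3 · 2/3: π_3/π_2 = (4/7)/(2/3) = 6/7.
Take π_1 proportional to 1; then unnormalized π = (1, 49/18, 7/3). Normalize by dividing by the sum 109/18:
  π = (18/109, 49/109, 42/109).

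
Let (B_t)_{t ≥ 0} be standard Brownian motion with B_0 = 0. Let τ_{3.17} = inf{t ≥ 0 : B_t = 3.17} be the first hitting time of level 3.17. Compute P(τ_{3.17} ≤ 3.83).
P(τ_{3.17} ≤ 3.83) = 2(1 − Φ(3.17/√3.83)) = 2(1 − Φ(1.6198)) ≈ 0.1053

By the reflection principle for standard BM, P(τ_b ≤ t) = 2 · P(B_t ≥ b). Since B_t ~ N(0, t), P(B_t ≥ 3.17) = 1 − Φ(3.17/√t) = 1 − Φ(3.17/√3.83) = 1 − Φ(1.6198) ≈ 0.05264. Doubling: P(τ_{3.17} ≤ 3.83) ≈ 2 · 0.05264 = 0.10528 ≈ 0.1053.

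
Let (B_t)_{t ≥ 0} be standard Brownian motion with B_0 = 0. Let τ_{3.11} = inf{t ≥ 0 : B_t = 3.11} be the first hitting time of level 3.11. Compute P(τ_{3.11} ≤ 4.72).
P(τ_{3.11} ≤ 4.72) = 2(1 − Φ(3.11/√4.72)) = 2(1 − Φ(1.4315)) ≈ 0.1523

By the reflection principle for standard BM, P(τ_b ≤ t) = 2 · P(B_t ≥ b). Since B_t ~ N(0, t), P(B_t ≥ 3.11) = 1 − Φ(3.11/√t) = 1 − Φ(3.11/√4.72) = 1 − Φ(1.4315) ≈ 0.07614. Doubling: P(τ_{3.11} ≤ 4.72) ≈ 2 · 0.07614 = 0.15228 ≈ 0.1523.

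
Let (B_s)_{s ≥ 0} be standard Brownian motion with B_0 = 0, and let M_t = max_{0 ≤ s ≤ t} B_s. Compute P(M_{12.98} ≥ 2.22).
P(M_{12.98} ≥ 2.22) = 2·P(B_{12.98} ≥ 2.22) = 2(1 − Φ(2.22/√12.98)) ≈ 0.5378

By the reflection principle for Brownian motion, P(M_t ≥ a) = 2 · P(B_t ≥ a) for a ≥ 0. Since B_t ~ N(0, t), P(B_t ≥ 2.22) = 1 − Φ(2.22/√t) = 1 − Φ(2.22/√12.98) = 1 − Φ(0.6162). So
  P(M_{12.98} ≥ 2.22) = 2(1 − Φ(0.6162)) ≈ 0.5378.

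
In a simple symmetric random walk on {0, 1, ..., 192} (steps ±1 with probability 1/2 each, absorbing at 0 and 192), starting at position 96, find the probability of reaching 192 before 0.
P(hit 192 before 0) = 96/192 = 1/2

Let u_k = P(hit 192 before 0 | start at k). Then u_0 = 0, u_192 = 1, and u_k = u_{k-1}/2 + u_{k+1}/2 for 1 ≤ k ≤ 191. This harmonic recurrence is solved by u_k = k/192, giving u_96 = 96/192 = 1/2.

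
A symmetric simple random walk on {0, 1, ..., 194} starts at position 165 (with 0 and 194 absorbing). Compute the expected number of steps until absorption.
E[τ | X_0 = 165] = 4785

Let v_k = E[τ | X_0 = k]. Boundary: v_0 = v_194 = 0. Recurrence: v_k = 1 + (v_{k-1} + v_{k+1})/2 for 1 ≤ k ≤ 193. The particular solution to v_k − (v_{k-1} + v_{k+1})/2 = 1 is v_k = −k^2. Adding homogeneous solution A + B k and matching boundaries gives v_k = k (194 − k). Substituting k = 165: v_165 = 165 · 29 = 4785.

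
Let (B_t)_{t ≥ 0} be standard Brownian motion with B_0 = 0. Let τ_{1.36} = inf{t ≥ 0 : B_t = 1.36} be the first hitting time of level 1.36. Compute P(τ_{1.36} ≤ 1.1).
P(τ_{1.36} ≤ 1.1) = 2(1 − Φ(1.36/√1.1)) = 2(1 − Φ(1.2967)) ≈ 0.1947

By the reflection principle for standard BM, P(τ_b ≤ t) = 2 · P(B_t ≥ b). Since B_t ~ N(0, t), P(B_t ≥ 1.36) = 1 − Φ(1.36/√t) = 1 − Φ(1.36/√1.1) = 1 − Φ(1.2967) ≈ 0.09737. Doubling: P(τ_{1.36} ≤ 1.1) ≈ 2 · 0.09737 = 0.19474 ≈ 0.1947.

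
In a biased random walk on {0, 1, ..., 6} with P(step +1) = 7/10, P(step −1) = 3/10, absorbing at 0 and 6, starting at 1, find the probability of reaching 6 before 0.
P(hit 6 before 0) = (1 − (3/7)^1) / (1 − (3/7)^6) = 16807/29230

Let u_k denote P(reach 6 before 0 | start at k). Boundary: u_0 = 0, u_6 = 1. Recurrence: u_k = 7/10·u_{k+1} + 3/10·u_{k-1} for 1 ≤ k ≤ 5. Try u_k = A + B·r^k with r = q/p = (3/10)/(7/10) = 3/7. Substitution satisfies the recurrence; boundary conditions give:
  u_k = (1 − r^k) / (1 − r^N) = (1 − (3/7)^1) / (1 − (3/7)^6) = 16807/29230.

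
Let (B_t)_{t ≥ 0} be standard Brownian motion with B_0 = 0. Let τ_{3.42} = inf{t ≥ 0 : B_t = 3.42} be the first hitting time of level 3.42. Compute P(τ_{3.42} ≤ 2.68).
P(τ_{3.42} ≤ 2.68) = 2(1 − Φ(3.42/√2.68)) = 2(1 − Φ(2.0891)) ≈ 0.0367

By the reflection principle for standard BM, P(τ_b ≤ t) = 2 · P(B_t ≥ b). Since B_t ~ N(0, t), P(B_t ≥ 3.42) = 1 − Φ(3.42/√t) = 1 − Φ(3.42/√2.68) = 1 − Φ(2.0891) ≈ 0.01835. Doubling: P(τ_{3.42} ≤ 2.68) ≈ 2 · 0.01835 = 0.03670 ≈ 0.0367.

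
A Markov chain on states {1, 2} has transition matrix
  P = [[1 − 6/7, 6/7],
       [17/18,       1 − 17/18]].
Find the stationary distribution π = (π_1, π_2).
π_1 = 119/227, π_2 = 108/227

Solve πP = π with π_1 + π_2 = 1. From πP = π: π_1 · (1 − 6/7) + π_2 · 17/18 = π_1 ⇒ π_2 · 17/18 = π_1 · 6/7 ⇒ π_2/π_1 = (6/7)/(17/18) = 108/119. Together with π_1 + π_2 = 1:
  π_1 = (17/18)/(6/7 + 17/18) = (17/18)/(227/126) = 119/227,
  π_2 = (6/7)/(6/7 + 17/18) = (6/7)/(227/126) = 108/227.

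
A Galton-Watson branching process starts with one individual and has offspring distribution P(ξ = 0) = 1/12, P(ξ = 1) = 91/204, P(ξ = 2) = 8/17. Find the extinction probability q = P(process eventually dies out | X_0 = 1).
q = 17/96

The pgf is f(s) = 1/12 + 91/204·s + 8/17·s². The extinction probability q is the smallest fixed point of f in [0, 1]. Setting s = f(s):
  8/17·s² + (91/204 − 1)·s + 1/12 = 0
  8/17·s² − (1/12 + 8/17)·s + 1/12 = 0
which factors as (s − 1)·(8/17·s − 1/12) = 0, giving roots s = 1 and s = (1/12)/(8/17) = 17/96.
Mean offspring μ = 91/204 + 2·8/17 = 283/204 > 1 (supercritical), so q < 1. The extinction probability is the smaller root: q = (1/12)/(8/17) = 17/96.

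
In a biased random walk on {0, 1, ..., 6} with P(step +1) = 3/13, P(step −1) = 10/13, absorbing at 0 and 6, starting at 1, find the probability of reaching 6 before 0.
P(hit 6 before 0) = (1 − (10/3)^1) / (1 − (10/3)^6) = 243/142753

Let u_k denote P(reach 6 before 0 | start at k). Boundary: u_0 = 0, u_6 = 1. Recurrence: u_k = 3/13·u_{k+1} + 10/13·u_{k-1} for 1 ≤ k ≤ 5. Try u_k = A + B·r^k with r = q/p = (10/13)/(3/13) = 10/3. Substitution satisfies the recurrence; boundary conditions give:
  u_k = (1 − r^k) / (1 − r^N) = (1 − (10/3)^1) / (1 − (10/3)^6) = 243/142753.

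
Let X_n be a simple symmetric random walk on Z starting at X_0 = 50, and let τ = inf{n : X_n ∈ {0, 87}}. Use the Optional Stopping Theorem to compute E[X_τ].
E[X_τ] = 50

X_n is a martingale and τ is a bounded-mean stopping time (indeed τ is finite a.s. with bounded expectation since the walk is in a bounded region). By the OST, E[X_τ] = E[X_0] = 50. Equivalently: E[X_τ] = 87 · P(hit 87 first) + 0 · P(hit 0 first) = 87 · (50/87) = 50.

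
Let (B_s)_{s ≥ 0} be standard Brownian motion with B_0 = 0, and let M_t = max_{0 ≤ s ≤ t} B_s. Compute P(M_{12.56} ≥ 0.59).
P(M_{12.56} ≥ 0.59) = 2·P(B_{12.56} ≥ 0.59) = 2(1 − Φ(0.59/√12.56)) ≈ 0.8678

By the reflection principle for Brownian motion, P(M_t ≥ a) = 2 · P(B_t ≥ a) for a ≥ 0. Since B_t ~ N(0, t), P(B_t ≥ 0.59) = 1 − Φ(0.59/√t) = 1 − Φ(0.59/√12.56) = 1 − Φ(0.1665). So
  P(M_{12.56} ≥ 0.59) = 2(1 − Φ(0.1665)) ≈ 0.8678.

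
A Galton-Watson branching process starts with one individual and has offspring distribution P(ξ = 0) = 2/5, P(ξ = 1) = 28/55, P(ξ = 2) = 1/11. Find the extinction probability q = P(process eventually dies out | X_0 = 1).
q = 1

Mean offspring μ = 0·2/5 + 1·28/55 + 2·1/11 = 38/55 ≤ 1. For μ ≤ 1 with offspring not concentrated at 1, the Galton-Watson process goes extinct almost surely, so q = 1.
(Algebraic check: The pgf is f(s) = 2/5 + 28/55·s + 1/11·s². The extinction probability q is the smallest fixed point of f in [0, 1]. Setting s = f(s):
  1/11·s² + (28/55 − 1)·s + 2/5 = 0
  1/11·s² − (2/5 + 1/11)·s + 2/5 = 0
which factors as (s − 1)·(1/11·s − 2/5) = 0, giving roots s = 1 and s = (2/5)/(1/11) = 22/5. Since 22/5 ≥ 1, the smallest root in [0, 1] is s = 1.)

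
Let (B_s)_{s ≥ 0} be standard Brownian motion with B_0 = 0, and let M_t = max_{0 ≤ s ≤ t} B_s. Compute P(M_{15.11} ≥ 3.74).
P(M_{15.11} ≥ 3.74) = 2·P(B_{15.11} ≥ 3.74) = 2(1 − Φ(3.74/√15.11)) ≈ 0.3360

By the reflection principle for Brownian motion, P(M_t ≥ a) = 2 · P(B_t ≥ a) for a ≥ 0. Since B_t ~ N(0, t), P(B_t ≥ 3.74) = 1 − Φ(3.74/√t) = 1 − Φ(3.74/√15.11) = 1 − Φ(0.9621). So
  P(M_{15.11} ≥ 3.74) = 2(1 − Φ(0.9621)) ≈ 0.3360.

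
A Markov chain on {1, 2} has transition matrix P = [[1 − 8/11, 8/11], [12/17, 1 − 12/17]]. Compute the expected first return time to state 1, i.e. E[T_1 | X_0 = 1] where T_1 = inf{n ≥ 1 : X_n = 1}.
E[T_1 | X_0 = 1] = 1/π_1 = 67/33

For an irreducible recurrent Markov chain with stationary distribution π, E[T_i | X_0 = i] = 1/π_i (Kac's formula). Here π_1 = (12/17)/(8/11 + 12/17) = (12/17)/(268/187) = 33/67, so E[T_1 | X_0 = 1] = 1/π_1 = (8/11 + 12/17)/(12/17) = (268/187)/(12/17) = 67/33.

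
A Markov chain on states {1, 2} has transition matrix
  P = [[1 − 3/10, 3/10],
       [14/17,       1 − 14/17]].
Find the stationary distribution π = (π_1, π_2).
π_1 = 140/191, π_2 = 51/191

Solve πP = π with π_1 + π_2 = 1. From πP = π: π_1 · (1 − 3/10) + π_2 · 14/17 = π_1 ⇒ π_2 · 14/17 = π_1 · 3/10 ⇒ π_2/π_1 = (3/10)/(14/17) = 51/140. Together with π_1 + π_2 = 1:
  π_1 = (14/17)/(3/10 + 14/17) = (14/17)/(191/170) = 140/191,
  π_2 = (3/10)/(3/10 + 14/17) = (3/10)/(191/170) = 51/191.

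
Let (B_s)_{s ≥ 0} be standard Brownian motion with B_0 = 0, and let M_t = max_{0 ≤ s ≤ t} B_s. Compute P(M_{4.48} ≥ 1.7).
P(M_{4.48} ≥ 1.7) = 2·P(B_{4.48} ≥ 1.7) = 2(1 − Φ(1.7/√4.48)) ≈ 0.4219

By the reflection principle for Brownian motion, P(M_t ≥ a) = 2 · P(B_t ≥ a) for a ≥ 0. Since B_t ~ N(0, t), P(B_t ≥ 1.7) = 1 − Φ(1.7/√t) = 1 − Φ(1.7/√4.48) = 1 − Φ(0.8032). So
  P(M_{4.48} ≥ 1.7) = 2(1 − Φ(0.8032)) ≈ 0.4219.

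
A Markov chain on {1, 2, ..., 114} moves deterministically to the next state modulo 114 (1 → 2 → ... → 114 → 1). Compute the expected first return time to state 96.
E[T_96 | X_0 = 96] = 114

The chain cycles deterministically, so starting at state 96 it returns in exactly 114 steps. Equivalently, the stationary distribution is uniform π_j = 1/114 for every state j, so by Kac's formula E[T_96] = 1/π_96 = 114.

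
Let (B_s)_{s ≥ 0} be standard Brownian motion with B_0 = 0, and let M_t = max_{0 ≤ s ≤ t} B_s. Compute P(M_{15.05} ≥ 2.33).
P(M_{15.05} ≥ 2.33) = 2·P(B_{15.05} ≥ 2.33) = 2(1 − Φ(2.33/√15.05)) ≈ 0.5481

By the reflection principle for Brownian motion, P(M_t ≥ a) = 2 · P(B_t ≥ a) for a ≥ 0. Since B_t ~ N(0, t), P(B_t ≥ 2.33) = 1 − Φ(2.33/√t) = 1 − Φ(2.33/√15.05) = 1 − Φ(0.6006). So
  P(M_{15.05} ≥ 2.33) = 2(1 − Φ(0.6006)) ≈ 0.5481.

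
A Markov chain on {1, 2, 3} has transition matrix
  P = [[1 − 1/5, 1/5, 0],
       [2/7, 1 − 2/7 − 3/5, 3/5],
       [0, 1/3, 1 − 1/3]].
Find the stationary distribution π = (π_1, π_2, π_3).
π = (25/74, 35/148, 63/148)

This is a birth-death chain on three states, which satisfies detailed balance: π_1 · P_{12} = π_2 · P_{21} and π_2 · P_{23} = π_3 · P_{32}.
From π_1 · 1/5 = π_2 · 2/7: π_2/π_1 = (1/5)/(2/7) = 7/10.
From π_2 · 3/5 = π_3 · 1/3: π_3/π_2 = (3/5)/(1/3) = 9/5.
Take π_1 proportional to 1; then unnormalized π = (1, 7/10, 63/50). Normalize by dividing by the sum 74/25:
  π = (25/74, 35/148, 63/148).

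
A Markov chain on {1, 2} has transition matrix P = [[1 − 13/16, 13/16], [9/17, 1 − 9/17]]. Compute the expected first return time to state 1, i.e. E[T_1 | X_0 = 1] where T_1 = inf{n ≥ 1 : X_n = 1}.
E[T_1 | X_0 = 1] = 1/π_1 = 365/144

For an irreducible recurrent Markov chain with stationary distribution π, E[T_i | X_0 = i] = 1/π_i (Kac's formula). Here π_1 = (9/17)/(13/16 + 9/17) = (9/17)/(365/272) = 144/365, so E[T_1 | X_0 = 1] = 1/π_1 = (13/16 + 9/17)/(9/17) = (365/272)/(9/17) = 365/144.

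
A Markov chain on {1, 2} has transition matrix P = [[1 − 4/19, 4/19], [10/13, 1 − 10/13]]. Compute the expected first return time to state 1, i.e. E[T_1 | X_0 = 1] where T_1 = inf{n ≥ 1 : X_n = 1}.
E[T_1 | X_0 = 1] = 1/π_1 = 121/95

For an irreducible recurrent Markov chain with stationary distribution π, E[T_i | X_0 = i] = 1/π_i (Kac's formula). Here π_1 = (10/13)/(4/19 + 10/13) = (10/13)/(242/247) = 95/121, so E[T_1 | X_0 = 1] = 1/π_1 = (4/19 + 10/13)/(10/13) = (242/247)/(10/13) = 121/95.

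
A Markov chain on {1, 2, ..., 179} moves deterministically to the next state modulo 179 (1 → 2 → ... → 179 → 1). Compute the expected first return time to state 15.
E[T_15 | X_0 = 15] = 179

The chain cycles deterministically, so starting at state 15 it returns in exactly 179 steps. Equivalently, the stationary distribution is uniform π_j = 1/179 for every state j, so by Kac's formula E[T_15] = 1/π_15 = 179.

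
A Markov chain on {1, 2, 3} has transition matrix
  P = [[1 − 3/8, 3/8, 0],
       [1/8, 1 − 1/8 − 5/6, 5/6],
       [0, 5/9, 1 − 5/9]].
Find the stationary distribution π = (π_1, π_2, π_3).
π = (2/17, 6/17, 9/17)

This is a birth-death chain on three states, which satisfies detailed balance: π_1 · P_{12} = π_2 · P_{21} and π_2 · P_{23} = π_3 · P_{32}.
From π_1 · 3/8 = π_2 · 1/8: π_2/π_1 = (3/8)/(1/8) = 3.
From π_2 · 5/6 = π_3 · 5/9: π_3/π_2 = (5/6)/(5/9) = 3/2.
Take π_1 proportional to 1; then unnormalized π = (1, 3, 9/2). Normalize by dividing by the sum 17/2:
  π = (2/17, 6/17, 9/17).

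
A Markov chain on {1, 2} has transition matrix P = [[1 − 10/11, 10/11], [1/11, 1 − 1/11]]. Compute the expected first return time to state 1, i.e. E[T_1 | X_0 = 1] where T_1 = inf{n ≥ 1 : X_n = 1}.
E[T_1 | X_0 = 1] = 1/π_1 = 11

For an irreducible recurrent Markov chain with stationary distribution π, E[T_i | X_0 = i] = 1/π_i (Kac's formula). Here π_1 = (1/11)/(10/11 + 1/11) = (1/11)/(1) = 1/11, so E[T_1 | X_0 = 1] = 1/π_1 = (10/11 + 1/11)/(1/11) = (1)/(1/11) = 11.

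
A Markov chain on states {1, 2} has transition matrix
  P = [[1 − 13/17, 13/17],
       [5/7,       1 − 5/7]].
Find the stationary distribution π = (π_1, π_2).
π_1 = 85/176, π_2 = 91/176

Solve πP = π with π_1 + π_2 = 1. From πP = π: π_1 · (1 − 13/17) + π_2 · 5/7 = π_1 ⇒ π_2 · 5/7 = π_1 · 13/17 ⇒ π_2/π_1 = (13/17)/(5/7) = 91/85. Together with π_1 + π_2 = 1:
  π_1 = (5/7)/(13/17 + 5/7) = (5/7)/(176/119) = 85/176,
  π_2 = (13/17)/(13/17 + 5/7) = (13/17)/(176/119) = 91/176.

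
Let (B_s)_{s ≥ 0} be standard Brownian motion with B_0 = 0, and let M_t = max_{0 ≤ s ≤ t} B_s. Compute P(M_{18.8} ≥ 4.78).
P(M_{18.8} ≥ 4.78) = 2·P(B_{18.8} ≥ 4.78) = 2(1 − Φ(4.78/√18.8)) ≈ 0.2703

By the reflection principle for Brownian motion, P(M_t ≥ a) = 2 · P(B_t ≥ a) for a ≥ 0. Since B_t ~ N(0, t), P(B_t ≥ 4.78) = 1 − Φ(4.78/√t) = 1 − Φ(4.78/√18.8) = 1 − Φ(1.1024). So
  P(M_{18.8} ≥ 4.78) = 2(1 − Φ(1.1024)) ≈ 0.2703.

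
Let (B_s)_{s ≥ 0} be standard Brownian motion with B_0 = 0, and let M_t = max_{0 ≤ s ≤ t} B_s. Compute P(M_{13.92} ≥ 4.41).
P(M_{13.92} ≥ 4.41) = 2·P(B_{13.92} ≥ 4.41) = 2(1 − Φ(4.41/√13.92)) ≈ 0.2372

By the reflection principle for Brownian motion, P(M_t ≥ a) = 2 · P(B_t ≥ a) for a ≥ 0. Since B_t ~ N(0, t), P(B_t ≥ 4.41) = 1 − Φ(4.41/√t) = 1 − Φ(4.41/√13.92) = 1 − Φ(1.1820). So
  P(M_{13.92} ≥ 4.41) = 2(1 − Φ(1.1820)) ≈ 0.2372.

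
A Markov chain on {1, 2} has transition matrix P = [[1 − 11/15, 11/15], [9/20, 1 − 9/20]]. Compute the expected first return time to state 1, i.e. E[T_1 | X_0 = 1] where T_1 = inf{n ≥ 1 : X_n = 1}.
E[T_1 | X_0 = 1] = 1/π_1 = 71/27

For an irreducible recurrent Markov chain with stationary distribution π, E[T_i | X_0 = i] = 1/π_i (Kac's formula). Here π_1 = (9/20)/(11/15 + 9/20) = (9/20)/(71/60) = 27/71, so E[T_1 | X_0 = 1] = 1/π_1 = (11/15 + 9/20)/(9/20) = (71/60)/(9/20) = 71/27.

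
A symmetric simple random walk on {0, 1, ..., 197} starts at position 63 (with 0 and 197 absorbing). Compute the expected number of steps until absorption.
E[τ | X_0 = 63] = 8442

Let v_k = E[τ | X_0 = k]. Boundary: v_0 = v_197 = 0. Recurrence: v_k = 1 + (v_{k-1} + v_{k+1})/2 for 1 ≤ k ≤ 196. The particular solution to v_k − (v_{k-1} + v_{k+1})/2 = 1 is v_k = −k^2. Adding homogeneous solution A + B k and matching boundaries gives v_k = k (197 − k). Substituting k = 63: v_63 = 63 · 134 = 8442.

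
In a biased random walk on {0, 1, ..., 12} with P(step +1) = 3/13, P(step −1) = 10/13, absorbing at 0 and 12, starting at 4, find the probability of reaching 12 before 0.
P(hit 12 before 0) = (1 − (10/3)^4) / (1 − (10/3)^12) = 6561/100816561

Let u_k denote P(reach 12 before 0 | start at k). Boundary: u_0 = 0, u_12 = 1. Recurrence: u_k = 3/13·u_{k+1} + 10/13·u_{k-1} for 1 ≤ k ≤ 11. Try u_k = A + B·r^k with r = q/p = (10/13)/(3/13) = 10/3. Substitution satisfies the recurrence; boundary conditions give:
  u_k = (1 − r^k) / (1 − r^N) = (1 − (10/3)^4) / (1 − (10/3)^12) = 6561/100816561.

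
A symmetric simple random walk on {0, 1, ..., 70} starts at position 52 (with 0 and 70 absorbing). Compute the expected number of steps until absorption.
E[τ | X_0 = 52] = 936

Let v_k = E[τ | X_0 = k]. Boundary: v_0 = v_70 = 0. Recurrence: v_k = 1 + (v_{k-1} + v_{k+1})/2 for 1 ≤ k ≤ 69. The particular solution to v_k − (v_{k-1} + v_{k+1})/2 = 1 is v_k = −k^2. Adding homogeneous solution A + B k and matching boundaries gives v_k = k (70 − k). Substituting k = 52: v_52 = 52 · 18 = 936.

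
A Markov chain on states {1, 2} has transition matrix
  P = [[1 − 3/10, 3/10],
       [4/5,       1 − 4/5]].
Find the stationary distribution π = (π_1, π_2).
π_1 = 8/11, π_2 = 3/11

Solve πP = π with π_1 + π_2 = 1. From πP = π: π_1 · (1 − 3/10) + π_2 · 4/5 = π_1 ⇒ π_2 · 4/5 = π_1 · 3/10 ⇒ π_2/π_1 = (3/10)/(4/5) = 3/8. Together with π_1 + π_2 = 1:
  π_1 = (4/5)/(3/10 + 4/5) = (4/5)/(11/10) = 8/11,
  π_2 = (3/10)/(3/10 + 4/5) = (3/10)/(11/10) = 3/11.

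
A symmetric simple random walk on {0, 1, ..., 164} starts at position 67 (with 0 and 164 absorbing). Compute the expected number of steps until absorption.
E[τ | X_0 = 67] = 6499

Let v_k = E[τ | X_0 = k]. Boundary: v_0 = v_164 = 0. Recurrence: v_k = 1 + (v_{k-1} + v_{k+1})/2 for 1 ≤ k ≤ 163. The particular solution to v_k − (v_{k-1} + v_{k+1})/2 = 1 is v_k = −k^2. Adding homogeneous solution A + B k and matching boundaries gives v_k = k (164 − k). Substituting k = 67: v_67 = 67 · 97 = 6499.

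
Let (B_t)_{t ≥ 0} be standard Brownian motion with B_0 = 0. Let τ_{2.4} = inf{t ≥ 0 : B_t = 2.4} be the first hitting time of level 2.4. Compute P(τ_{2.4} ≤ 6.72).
P(τ_{2.4} ≤ 6.72) = 2(1 − Φ(2.4/√6.72)) = 2(1 − Φ(0.9258)) ≈ 0.3545

By the reflection principle for standard BM, P(τ_b ≤ t) = 2 · P(B_t ≥ b). Since B_t ~ N(0, t), P(B_t ≥ 2.4) = 1 − Φ(2.4/√t) = 1 − Φ(2.4/√6.72) = 1 − Φ(0.9258) ≈ 0.17727. Doubling: P(τ_{2.4} ≤ 6.72) ≈ 2 · 0.17727 = 0.35454 ≈ 0.3545.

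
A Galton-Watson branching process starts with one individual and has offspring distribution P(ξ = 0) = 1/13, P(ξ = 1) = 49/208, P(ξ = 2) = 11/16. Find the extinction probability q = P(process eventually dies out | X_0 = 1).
q = 16/143

The pgf is f(s) = 1/13 + 49/208·s + 11/16·s². The extinction probability q is the smallest fixed point of f in [0, 1]. Setting s = f(s):
  11/16·s² + (49/208 − 1)·s + 1/13 = 0
  11/16·s² − (1/13 + 11/16)·s + 1/13 = 0
which factors as (s − 1)·(11/16·s − 1/13) = 0, giving roots s = 1 and s = (1/13)/(11/16) = 16/143.
Mean offspring μ = 49/208 + 2·11/16 = 335/208 > 1 (supercritical), so q < 1. The extinction probability is the smaller root: q = (1/13)/(11/16) = 16/143.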